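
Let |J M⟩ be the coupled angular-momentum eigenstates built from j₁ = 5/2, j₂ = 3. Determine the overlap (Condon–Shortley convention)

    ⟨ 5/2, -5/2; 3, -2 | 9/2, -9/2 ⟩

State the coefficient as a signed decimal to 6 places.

−√(5/11) ≈ -0.674200

√[10·1!4!5!/11! · 0!5!1!5!0!9!] = √(41472000/11)
  +(−1)^1/∏(1,0,4,0,0,5)! = -1/2880  (running -1/2880)
⟨..|..⟩ = √(41472000/11)·(-1/2880) = -0.674200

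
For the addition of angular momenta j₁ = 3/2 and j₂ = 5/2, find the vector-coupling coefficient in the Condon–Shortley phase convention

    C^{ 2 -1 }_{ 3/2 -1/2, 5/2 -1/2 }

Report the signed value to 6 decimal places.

-0.545545  (= −√(25/84))

triangle: 2!*1!*3!/7! = 12/5040
(j±m)!: 1!*2!*2!*3!*1!*3! = 144
prefactor² = (2J+1)*Δ*N² = 12/7
  k=1: −1/(1!*1!*1!*1!*0!*2!) = -1/2
  k=2: +1/(2!*0!*0!*0!*1!*3!) = 1/12
Σ = -5/12  ⇒  CG² = 12/7*(-5/12)² = 25/84
CG = −√(25/84) = -0.545545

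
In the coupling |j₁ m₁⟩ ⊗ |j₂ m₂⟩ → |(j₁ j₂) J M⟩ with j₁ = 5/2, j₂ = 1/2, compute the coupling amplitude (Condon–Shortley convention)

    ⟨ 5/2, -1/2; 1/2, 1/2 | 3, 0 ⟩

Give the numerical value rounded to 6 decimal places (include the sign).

+0.707107  (= +√(1/2))

√[7·0!5!1!/7! · 2!3!1!0!3!3!] = √(72)
  +(−1)^0/∏(0,0,3,1,2,0)! = 1/12  (running 1/12)
⟨..|..⟩ = √(72)·(1/12) = +0.707107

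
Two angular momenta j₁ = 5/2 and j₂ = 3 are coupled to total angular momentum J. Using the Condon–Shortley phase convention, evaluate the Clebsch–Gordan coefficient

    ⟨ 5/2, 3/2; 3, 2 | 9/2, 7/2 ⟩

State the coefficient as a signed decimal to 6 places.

√[10·1!4!5!/11! · 4!1!5!1!8!1!] = √(921600/11)
  +(−1)^0/∏(0,1,1,5,3,0)! = 1/720  (running 1/720)
  +(−1)^1/∏(1,0,0,4,4,1)! = -1/576  (running -1/2880)
⟨..|..⟩ = √(921600/11)·(-1/2880) = -0.100504

−√(1/99) ≈ -0.100504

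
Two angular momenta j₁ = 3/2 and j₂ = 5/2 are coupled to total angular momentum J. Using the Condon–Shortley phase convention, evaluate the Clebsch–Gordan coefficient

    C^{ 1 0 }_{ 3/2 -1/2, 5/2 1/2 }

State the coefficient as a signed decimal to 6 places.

triangle: 3!*0!*2!/6! = 12/720
(j±m)!: 1!*2!*3!*2!*1!*1! = 24
prefactor² = (2J+1)*Δ*N² = 6/5
  k=2: +1/(2!*1!*0!*1!*0!*1!) = 1/2
Σ = 1/2  ⇒  CG² = 6/5*1/2² = 3/10
CG = +√(3/10) = +0.547723

+√(3/10) = +0.547723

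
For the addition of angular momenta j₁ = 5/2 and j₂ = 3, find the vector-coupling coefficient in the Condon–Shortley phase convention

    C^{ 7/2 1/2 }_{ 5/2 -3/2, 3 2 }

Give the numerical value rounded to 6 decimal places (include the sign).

+√(20/63) ≈ +0.563436

triangle: 2!*3!*4!/10! = 288/3628800
(j±m)!: 1!*4!*5!*1!*4!*3! = 414720
prefactor² = (2J+1)*Δ*N² = 9216/35
  k=1: −1/(1!*1!*3!*4!*0!*0!) = -1/144
  k=2: +1/(2!*0!*2!*3!*1!*1!) = 1/24
Σ = 5/144  ⇒  CG² = 9216/35*5/144² = 20/63
CG = +√(20/63) = +0.563436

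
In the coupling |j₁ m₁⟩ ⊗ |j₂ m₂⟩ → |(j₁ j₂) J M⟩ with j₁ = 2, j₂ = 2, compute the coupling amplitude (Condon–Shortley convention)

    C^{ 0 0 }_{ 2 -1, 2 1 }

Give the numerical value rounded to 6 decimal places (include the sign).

−√(1/5) = -0.447214

triangle: 4!×0!×0!/5! = 24/120
(j±m)!: 1!×3!×3!×1!×0!×0! = 36
prefactor² = (2J+1)×Δ×N² = 36/5
  k=3: −1/(3!×1!×0!×0!×0!×0!) = -1/6
Σ = -1/6  ⇒  CG² = 36/5×(-1/6)² = 1/5
CG = −√(1/5) = -0.447214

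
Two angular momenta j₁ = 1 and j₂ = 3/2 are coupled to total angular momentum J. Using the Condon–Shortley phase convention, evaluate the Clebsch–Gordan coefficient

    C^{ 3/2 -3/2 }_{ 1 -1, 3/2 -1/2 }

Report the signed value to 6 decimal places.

-0.632456  (= −√(2/5))

√[4·1!1!2!/5! · 0!2!1!2!0!3!] = √(8/5)
  +(−1)^1/∏(1,0,1,0,0,2)! = -1/2  (running -1/2)
⟨..|..⟩ = √(8/5)·(-1/2) = -0.632456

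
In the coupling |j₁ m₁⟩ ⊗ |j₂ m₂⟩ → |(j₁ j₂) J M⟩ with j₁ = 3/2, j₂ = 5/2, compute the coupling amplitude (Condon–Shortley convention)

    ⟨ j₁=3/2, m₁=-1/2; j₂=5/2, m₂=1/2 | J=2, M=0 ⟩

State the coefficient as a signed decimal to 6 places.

j₁+j₂−J=2  J+j₁−j₂=1  J−j₁+j₂=3  j₁+j₂+J+1=7
(j₁±m₁, j₂±m₂, J±M) = (1,2,3,2,2,2)
P² = 8/7
sum k=1..2:
  [1] −1/2 = -1/2
  [2] +1/4 = 1/4
S = -1/4
C² = P²·S² = 1/14 ; C = -0.267261

-0.267261  (= −√(1/14))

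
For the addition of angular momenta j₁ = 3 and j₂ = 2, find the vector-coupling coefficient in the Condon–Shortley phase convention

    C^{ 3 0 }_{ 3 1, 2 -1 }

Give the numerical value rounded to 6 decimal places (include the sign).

+√(1/30) ≈ +0.182574

√[7·2!4!2!/9! · 4!2!1!3!3!3!] = √(96/5)
  +(−1)^0/∏(0,2,2,1,2,1)! = 1/8  (running 1/8)
  +(−1)^1/∏(1,1,1,0,3,2)! = -1/12  (running 1/24)
⟨..|..⟩ = √(96/5)·(1/24) = +0.182574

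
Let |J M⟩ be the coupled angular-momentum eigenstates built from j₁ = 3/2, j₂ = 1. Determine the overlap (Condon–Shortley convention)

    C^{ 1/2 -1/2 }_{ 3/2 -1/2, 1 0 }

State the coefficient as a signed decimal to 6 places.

−√(1/3) ≈ -0.577350

√[2·2!1!0!/4! · 1!2!1!1!0!1!] = √(1/3)
  +(−1)^1/∏(1,1,1,0,0,0)! = -1  (running -1)
⟨..|..⟩ = √(1/3)·(-1) = -0.577350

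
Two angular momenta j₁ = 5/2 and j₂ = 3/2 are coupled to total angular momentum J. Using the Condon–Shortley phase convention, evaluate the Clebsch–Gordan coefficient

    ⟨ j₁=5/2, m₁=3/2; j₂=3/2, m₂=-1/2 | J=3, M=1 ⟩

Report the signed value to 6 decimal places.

j₁+j₂−J=1  J+j₁−j₂=4  J−j₁+j₂=2  j₁+j₂+J+1=8
(j₁±m₁, j₂±m₂, J±M) = (4,1,1,2,4,2)
P² = 96/5
sum k=0..1:
  [0] +1/6 = 1/6
  [1] −1/48 = -1/48
S = 7/48
C² = P²·S² = 49/120 ; C = +0.639010

+0.639010  (= +√(49/120))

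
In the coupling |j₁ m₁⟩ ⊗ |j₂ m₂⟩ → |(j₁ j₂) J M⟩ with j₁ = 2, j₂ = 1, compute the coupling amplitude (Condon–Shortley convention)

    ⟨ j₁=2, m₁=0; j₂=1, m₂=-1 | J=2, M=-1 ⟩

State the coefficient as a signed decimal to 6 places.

+0.707107  (= +√(1/2))

j₁+j₂−J=1  J+j₁−j₂=3  J−j₁+j₂=1  j₁+j₂+J+1=6
(j₁±m₁, j₂±m₂, J±M) = (2,2,0,2,1,3)
P² = 2
sum k=0..0:
  [0] +1/2 = 1/2
S = 1/2
C² = P²·S² = 1/2 ; C = +0.707107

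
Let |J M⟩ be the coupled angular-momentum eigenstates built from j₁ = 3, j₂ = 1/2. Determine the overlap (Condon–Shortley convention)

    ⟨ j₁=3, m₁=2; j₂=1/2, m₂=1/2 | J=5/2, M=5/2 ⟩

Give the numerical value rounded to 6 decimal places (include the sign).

triangle: 1!*5!*0!/7! = 120/5040
(j±m)!: 5!*1!*1!*0!*5!*0! = 14400
prefactor² = (2J+1)*Δ*N² = 14400/7
  k=1: −1/(1!*0!*0!*0!*5!*0!) = -1/120
Σ = -1/120  ⇒  CG² = 14400/7*(-1/120)² = 1/7
CG = −√(1/7) = -0.377964

-0.377964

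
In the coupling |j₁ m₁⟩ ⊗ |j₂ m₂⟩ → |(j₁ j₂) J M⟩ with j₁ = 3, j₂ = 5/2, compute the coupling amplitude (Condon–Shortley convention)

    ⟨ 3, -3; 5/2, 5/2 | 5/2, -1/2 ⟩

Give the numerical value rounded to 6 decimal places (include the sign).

−√(5/21) = -0.487950

triangle: 3!*3!*2!/9! = 72/362880
(j±m)!: 0!*6!*5!*0!*2!*3! = 1036800
prefactor² = (2J+1)*Δ*N² = 8640/7
  k=3: −1/(3!*0!*3!*2!*0!*0!) = -1/72
Σ = -1/72  ⇒  CG² = 8640/7*(-1/72)² = 5/21
CG = −√(5/21) = -0.487950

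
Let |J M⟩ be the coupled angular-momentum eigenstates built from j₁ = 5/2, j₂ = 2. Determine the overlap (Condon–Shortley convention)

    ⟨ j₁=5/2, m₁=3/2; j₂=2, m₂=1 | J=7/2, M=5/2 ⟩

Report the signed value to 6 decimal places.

√[8·1!4!3!/9! · 4!1!3!1!6!1!] = √(2304/7)
  +(−1)^0/∏(0,1,1,3,3,0)! = 1/36  (running 1/36)
  +(−1)^1/∏(1,0,0,2,4,1)! = -1/48  (running 1/144)
⟨..|..⟩ = √(2304/7)·(1/144) = +0.125988

+0.125988  (= +√(1/63))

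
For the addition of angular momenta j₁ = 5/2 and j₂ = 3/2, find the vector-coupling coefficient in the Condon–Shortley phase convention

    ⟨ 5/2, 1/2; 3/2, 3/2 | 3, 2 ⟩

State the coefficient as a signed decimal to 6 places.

√[7·1!4!2!/8! · 3!2!3!0!5!1!] = √(72)
  +(−1)^1/∏(1,0,1,2,3,0)! = -1/12  (running -1/12)
⟨..|..⟩ = √(72)·(-1/12) = -0.707107

-0.707107  (= −√(1/2))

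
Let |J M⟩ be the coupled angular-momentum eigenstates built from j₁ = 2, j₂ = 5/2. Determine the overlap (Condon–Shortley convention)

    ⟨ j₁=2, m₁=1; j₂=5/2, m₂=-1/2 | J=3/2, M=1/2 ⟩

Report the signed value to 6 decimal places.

triangle: 3!×1!×2!/7! = 12/5040
(j±m)!: 3!×1!×2!×3!×2!×1! = 144
prefactor² = (2J+1)×Δ×N² = 48/35
  k=0: +1/(0!×3!×1!×2!×0!×0!) = 1/12
  k=1: −1/(1!×2!×0!×1!×1!×1!) = -1/2
Σ = -5/12  ⇒  CG² = 48/35×(-5/12)² = 5/21
CG = −√(5/21) = -0.487950

-0.487950  (= −√(5/21))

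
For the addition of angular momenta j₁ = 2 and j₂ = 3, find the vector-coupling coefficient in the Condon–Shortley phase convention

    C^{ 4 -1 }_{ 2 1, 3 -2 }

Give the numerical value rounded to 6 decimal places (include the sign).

+0.591608  (= +√(7/20))

√[9·1!3!5!/10! · 3!1!1!5!3!5!] = √(6480/7)
  +(−1)^0/∏(0,1,1,1,2,4)! = 1/48  (running 1/48)
  +(−1)^1/∏(1,0,0,0,3,5)! = -1/720  (running 7/360)
⟨..|..⟩ = √(6480/7)·(7/360) = +0.591608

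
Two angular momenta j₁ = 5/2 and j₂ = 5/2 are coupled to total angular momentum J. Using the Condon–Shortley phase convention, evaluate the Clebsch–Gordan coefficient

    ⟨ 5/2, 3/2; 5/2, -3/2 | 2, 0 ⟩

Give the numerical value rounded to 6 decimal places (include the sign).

+0.109109

triangle: 3!×2!×2!/8! = 24/40320
(j±m)!: 4!×1!×1!×4!×2!×2! = 2304
prefactor² = (2J+1)×Δ×N² = 48/7
  k=0: +1/(0!×3!×1!×1!×1!×1!) = 1/6
  k=1: −1/(1!×2!×0!×0!×2!×2!) = -1/8
Σ = 1/24  ⇒  CG² = 48/7×1/24² = 1/84
CG = +√(1/84) = +0.109109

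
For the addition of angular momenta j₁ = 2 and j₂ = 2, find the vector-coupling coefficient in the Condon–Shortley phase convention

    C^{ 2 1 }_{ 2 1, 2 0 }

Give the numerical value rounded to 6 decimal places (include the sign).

j₁+j₂−J=2  J+j₁−j₂=2  J−j₁+j₂=2  j₁+j₂+J+1=7
(j₁±m₁, j₂±m₂, J±M) = (3,1,2,2,3,1)
P² = 8/7
sum k=0..1:
  [0] +1/4 = 1/4
  [1] −1/2 = -1/2
S = -1/4
C² = P²·S² = 1/14 ; C = -0.267261

−√(1/14) ≈ -0.267261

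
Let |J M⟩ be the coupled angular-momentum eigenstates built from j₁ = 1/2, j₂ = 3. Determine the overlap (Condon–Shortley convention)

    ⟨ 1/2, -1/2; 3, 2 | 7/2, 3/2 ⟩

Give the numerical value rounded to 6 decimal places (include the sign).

+0.534522

j₁+j₂−J=0  J+j₁−j₂=1  J−j₁+j₂=6  j₁+j₂+J+1=8
(j₁±m₁, j₂±m₂, J±M) = (0,1,5,1,5,2)
P² = 28800/7
sum k=0..0:
  [0] +1/120 = 1/120
S = 1/120
C² = P²·S² = 2/7 ; C = +0.534522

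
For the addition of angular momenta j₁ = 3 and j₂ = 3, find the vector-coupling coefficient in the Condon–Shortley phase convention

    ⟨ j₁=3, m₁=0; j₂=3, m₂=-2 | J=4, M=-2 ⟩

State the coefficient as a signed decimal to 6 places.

+0.139573  (= +√(3/154))

j₁+j₂−J=2  J+j₁−j₂=4  J−j₁+j₂=4  j₁+j₂+J+1=11
(j₁±m₁, j₂±m₂, J±M) = (3,3,1,5,2,6)
P² = 124416/77
sum k=0..1:
  [0] +1/72 = 1/72
  [1] −1/96 = -1/96
S = 1/288
C² = P²·S² = 3/154 ; C = +0.139573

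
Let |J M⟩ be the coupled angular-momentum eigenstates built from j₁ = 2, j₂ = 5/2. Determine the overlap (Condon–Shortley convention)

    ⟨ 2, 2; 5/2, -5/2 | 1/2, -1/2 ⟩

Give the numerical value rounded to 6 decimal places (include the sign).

triangle: 4!×0!×1!/6! = 24/720
(j±m)!: 4!×0!×0!×5!×0!×1! = 2880
prefactor² = (2J+1)×Δ×N² = 192
  k=0: +1/(0!×4!×0!×0!×0!×1!) = 1/24
Σ = 1/24  ⇒  CG² = 192×1/24² = 1/3
CG = +√(1/3) = +0.577350

+0.577350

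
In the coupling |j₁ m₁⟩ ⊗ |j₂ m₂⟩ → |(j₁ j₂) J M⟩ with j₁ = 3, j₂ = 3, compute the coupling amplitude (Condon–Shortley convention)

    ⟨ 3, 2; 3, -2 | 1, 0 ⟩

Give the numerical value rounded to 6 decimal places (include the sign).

−√(1/7) = -0.377964

triangle: 5!×1!×1!/8! = 120/40320
(j±m)!: 5!×1!×1!×5!×1!×1! = 14400
prefactor² = (2J+1)×Δ×N² = 900/7
  k=0: +1/(0!×5!×1!×1!×0!×0!) = 1/120
  k=1: −1/(1!×4!×0!×0!×1!×1!) = -1/24
Σ = -1/30  ⇒  CG² = 900/7×(-1/30)² = 1/7
CG = −√(1/7) = -0.377964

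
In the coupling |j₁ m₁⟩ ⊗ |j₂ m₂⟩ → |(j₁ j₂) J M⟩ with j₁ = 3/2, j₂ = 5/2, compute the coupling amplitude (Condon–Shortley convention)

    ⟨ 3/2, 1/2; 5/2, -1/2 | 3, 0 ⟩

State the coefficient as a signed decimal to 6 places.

+0.447214

√[7·1!2!4!/8! · 2!1!2!3!3!3!] = √(36/5)
  +(−1)^0/∏(0,1,1,2,1,2)! = 1/4  (running 1/4)
  +(−1)^1/∏(1,0,0,1,2,3)! = -1/12  (running 1/6)
⟨..|..⟩ = √(36/5)·(1/6) = +0.447214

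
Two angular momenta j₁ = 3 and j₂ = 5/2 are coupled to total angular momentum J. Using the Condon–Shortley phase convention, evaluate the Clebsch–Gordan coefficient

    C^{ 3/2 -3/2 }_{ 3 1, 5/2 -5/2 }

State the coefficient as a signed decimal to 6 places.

j₁+j₂−J=4  J+j₁−j₂=2  J−j₁+j₂=1  j₁+j₂+J+1=8
(j₁±m₁, j₂±m₂, J±M) = (4,2,0,5,0,3)
P² = 1152/7
sum k=0..0:
  [0] +1/48 = 1/48
S = 1/48
C² = P²·S² = 1/14 ; C = +0.267261

+√(1/14) ≈ +0.267261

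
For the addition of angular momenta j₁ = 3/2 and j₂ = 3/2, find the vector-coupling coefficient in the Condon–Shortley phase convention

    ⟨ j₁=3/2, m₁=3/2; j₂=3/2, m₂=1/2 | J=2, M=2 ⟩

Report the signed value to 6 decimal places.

triangle: 1!·2!·2!/6! = 4/720
(j±m)!: 3!·0!·2!·1!·4!·0! = 288
prefactor² = (2J+1)·Δ·N² = 8
  k=0: +1/(0!·1!·0!·2!·2!·0!) = 1/4
Σ = 1/4  ⇒  CG² = 8·1/4² = 1/2
CG = +√(1/2) = +0.707107

+√(1/2) ≈ +0.707107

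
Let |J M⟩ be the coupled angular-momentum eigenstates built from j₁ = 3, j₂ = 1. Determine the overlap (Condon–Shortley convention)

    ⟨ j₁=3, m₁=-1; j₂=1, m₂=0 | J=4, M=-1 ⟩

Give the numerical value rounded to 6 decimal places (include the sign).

+0.731925  (= +√(15/28))

√[9·0!6!2!/9! · 2!4!1!1!3!5!] = √(8640/7)
  +(−1)^0/∏(0,0,4,1,2,1)! = 1/48  (running 1/48)
⟨..|..⟩ = √(8640/7)·(1/48) = +0.731925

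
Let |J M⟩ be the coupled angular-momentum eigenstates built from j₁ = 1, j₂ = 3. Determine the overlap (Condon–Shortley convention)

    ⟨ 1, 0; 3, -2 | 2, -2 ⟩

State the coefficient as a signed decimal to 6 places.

−√(5/21) = -0.487950

√[5·2!0!4!/7! · 1!1!1!5!0!4!] = √(960/7)
  +(−1)^1/∏(1,1,0,0,0,4)! = -1/24  (running -1/24)
⟨..|..⟩ = √(960/7)·(-1/24) = -0.487950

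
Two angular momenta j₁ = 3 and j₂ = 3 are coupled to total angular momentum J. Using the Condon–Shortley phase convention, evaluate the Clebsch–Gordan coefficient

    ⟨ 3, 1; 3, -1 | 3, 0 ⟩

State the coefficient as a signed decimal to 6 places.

-0.408248

√[7·3!3!3!/10! · 4!2!2!4!3!3!] = √(864/25)
  +(−1)^0/∏(0,3,2,2,1,1)! = 1/24  (running 1/24)
  +(−1)^1/∏(1,2,1,1,2,2)! = -1/8  (running -1/12)
  +(−1)^2/∏(2,1,0,0,3,3)! = 1/72  (running -5/72)
⟨..|..⟩ = √(864/25)·(-5/72) = -0.408248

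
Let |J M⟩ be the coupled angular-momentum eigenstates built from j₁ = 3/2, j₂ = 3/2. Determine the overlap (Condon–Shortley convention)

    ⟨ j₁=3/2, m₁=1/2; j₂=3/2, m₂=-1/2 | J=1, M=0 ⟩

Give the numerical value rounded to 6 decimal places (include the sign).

√[3·2!1!1!/5! · 2!1!1!2!1!1!] = √(1/5)
  +(−1)^0/∏(0,2,1,1,0,0)! = 1/2  (running 1/2)
  +(−1)^1/∏(1,1,0,0,1,1)! = -1  (running -1/2)
⟨..|..⟩ = √(1/5)·(-1/2) = -0.223607

-0.223607  (= −√(1/20))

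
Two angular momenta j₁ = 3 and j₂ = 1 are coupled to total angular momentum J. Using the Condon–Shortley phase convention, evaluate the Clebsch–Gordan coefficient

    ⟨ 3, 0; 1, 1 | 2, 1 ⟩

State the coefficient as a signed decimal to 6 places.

√[5·2!4!0!/7! · 3!3!2!0!3!1!] = √(144/7)
  +(−1)^2/∏(2,0,1,0,3,0)! = 1/12  (running 1/12)
⟨..|..⟩ = √(144/7)·(1/12) = +0.377964

+0.377964  (= +√(1/7))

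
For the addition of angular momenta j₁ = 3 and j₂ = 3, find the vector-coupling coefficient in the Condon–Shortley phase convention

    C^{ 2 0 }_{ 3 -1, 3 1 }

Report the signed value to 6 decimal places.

triangle: 4!·2!·2!/9! = 96/362880
(j±m)!: 2!·4!·4!·2!·2!·2! = 9216
prefactor² = (2J+1)·Δ·N² = 256/21
  k=2: +1/(2!·2!·2!·2!·0!·0!) = 1/16
  k=3: −1/(3!·1!·1!·1!·1!·1!) = -1/6
  k=4: +1/(4!·0!·0!·0!·2!·2!) = 1/96
Σ = -3/32  ⇒  CG² = 256/21·(-3/32)² = 3/28
CG = −√(3/28) = -0.327327

-0.327327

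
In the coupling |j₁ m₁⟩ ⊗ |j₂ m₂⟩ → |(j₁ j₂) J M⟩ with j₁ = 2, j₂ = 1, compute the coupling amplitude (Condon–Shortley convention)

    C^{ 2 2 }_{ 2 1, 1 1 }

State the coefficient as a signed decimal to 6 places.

-0.577350

√[5·1!3!1!/6! · 3!1!2!0!4!0!] = √(12)
  +(−1)^1/∏(1,0,0,1,3,0)! = -1/6  (running -1/6)
⟨..|..⟩ = √(12)·(-1/6) = -0.577350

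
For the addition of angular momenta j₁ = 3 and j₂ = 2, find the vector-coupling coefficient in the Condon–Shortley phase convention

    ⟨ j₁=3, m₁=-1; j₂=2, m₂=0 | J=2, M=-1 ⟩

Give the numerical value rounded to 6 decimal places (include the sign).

triangle: 3!·3!·1!/8! = 36/40320
(j±m)!: 2!·4!·2!·2!·1!·3! = 1152
prefactor² = (2J+1)·Δ·N² = 36/7
  k=1: −1/(1!·2!·3!·1!·0!·0!) = -1/12
  k=2: +1/(2!·1!·2!·0!·1!·1!) = 1/4
Σ = 1/6  ⇒  CG² = 36/7·1/6² = 1/7
CG = +√(1/7) = +0.377964

+0.377964  (= +√(1/7))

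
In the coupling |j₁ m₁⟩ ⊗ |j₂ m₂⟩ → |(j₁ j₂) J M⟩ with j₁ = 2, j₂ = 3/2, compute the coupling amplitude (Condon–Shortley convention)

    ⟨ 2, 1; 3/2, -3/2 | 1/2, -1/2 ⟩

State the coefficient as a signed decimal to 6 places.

+√(1/10) = +0.316228

triangle: 3!·1!·0!/5! = 6/120
(j±m)!: 3!·1!·0!·3!·0!·1! = 36
prefactor² = (2J+1)·Δ·N² = 18/5
  k=0: +1/(0!·3!·1!·0!·0!·0!) = 1/6
Σ = 1/6  ⇒  CG² = 18/5·1/6² = 1/10
CG = +√(1/10) = +0.316228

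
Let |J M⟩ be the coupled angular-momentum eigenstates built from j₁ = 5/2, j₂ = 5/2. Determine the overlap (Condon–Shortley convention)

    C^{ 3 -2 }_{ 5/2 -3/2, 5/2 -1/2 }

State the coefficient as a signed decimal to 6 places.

-0.288675

triangle: 2!×3!×3!/9! = 72/362880
(j±m)!: 1!×4!×2!×3!×1!×5! = 34560
prefactor² = (2J+1)×Δ×N² = 48
  k=1: −1/(1!×1!×3!×1!×0!×2!) = -1/12
  k=2: +1/(2!×0!×2!×0!×1!×3!) = 1/24
Σ = -1/24  ⇒  CG² = 48×(-1/24)² = 1/12
CG = −√(1/12) = -0.288675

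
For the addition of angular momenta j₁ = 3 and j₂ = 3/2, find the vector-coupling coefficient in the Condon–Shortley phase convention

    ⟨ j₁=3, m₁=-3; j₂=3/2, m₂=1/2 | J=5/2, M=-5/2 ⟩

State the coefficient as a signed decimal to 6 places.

+0.731925

√[6·2!4!1!/8! · 0!6!2!1!0!5!] = √(8640/7)
  +(−1)^2/∏(2,0,4,0,0,1)! = 1/48  (running 1/48)
⟨..|..⟩ = √(8640/7)·(1/48) = +0.731925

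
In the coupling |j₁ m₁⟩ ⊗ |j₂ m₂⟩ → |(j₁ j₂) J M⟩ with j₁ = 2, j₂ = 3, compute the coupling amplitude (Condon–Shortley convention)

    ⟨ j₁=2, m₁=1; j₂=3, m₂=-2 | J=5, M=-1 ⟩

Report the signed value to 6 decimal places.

triangle: 0!·4!·6!/11! = 17280/39916800
(j±m)!: 3!·1!·1!·5!·4!·6! = 12441600
prefactor² = (2J+1)·Δ·N² = 414720/7
  k=0: +1/(0!·0!·1!·1!·3!·5!) = 1/720
Σ = 1/720  ⇒  CG² = 414720/7·1/720² = 4/35
CG = +√(4/35) = +0.338062

+0.338062  (= +√(4/35))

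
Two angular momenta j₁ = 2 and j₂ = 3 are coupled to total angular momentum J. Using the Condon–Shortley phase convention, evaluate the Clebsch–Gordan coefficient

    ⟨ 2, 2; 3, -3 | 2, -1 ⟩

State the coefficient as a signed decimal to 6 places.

j₁+j₂−J=3  J+j₁−j₂=1  J−j₁+j₂=3  j₁+j₂+J+1=8
(j₁±m₁, j₂±m₂, J±M) = (4,0,0,6,1,3)
P² = 3240/7
sum k=0..0:
  [0] +1/36 = 1/36
S = 1/36
C² = P²·S² = 5/14 ; C = +0.597614

+0.597614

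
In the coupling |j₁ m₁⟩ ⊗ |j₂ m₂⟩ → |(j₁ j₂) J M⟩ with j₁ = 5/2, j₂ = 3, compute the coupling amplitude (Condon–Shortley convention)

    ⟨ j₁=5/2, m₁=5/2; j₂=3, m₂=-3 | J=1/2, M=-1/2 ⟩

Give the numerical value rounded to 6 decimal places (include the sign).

+0.534522  (= +√(2/7))

j₁+j₂−J=5  J+j₁−j₂=0  J−j₁+j₂=1  j₁+j₂+J+1=7
(j₁±m₁, j₂±m₂, J±M) = (5,0,0,6,0,1)
P² = 28800/7
sum k=0..0:
  [0] +1/120 = 1/120
S = 1/120
C² = P²·S² = 2/7 ; C = +0.534522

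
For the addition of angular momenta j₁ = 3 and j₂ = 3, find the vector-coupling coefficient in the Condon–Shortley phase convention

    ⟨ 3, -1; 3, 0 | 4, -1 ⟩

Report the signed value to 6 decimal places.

−√(15/154) = -0.312094

√[9·2!4!4!/11! · 2!4!3!3!3!5!] = √(124416/385)
  +(−1)^0/∏(0,2,4,3,0,1)! = 1/288  (running 1/288)
  +(−1)^1/∏(1,1,3,2,1,2)! = -1/24  (running -11/288)
  +(−1)^2/∏(2,0,2,1,2,3)! = 1/48  (running -5/288)
⟨..|..⟩ = √(124416/385)·(-5/288) = -0.312094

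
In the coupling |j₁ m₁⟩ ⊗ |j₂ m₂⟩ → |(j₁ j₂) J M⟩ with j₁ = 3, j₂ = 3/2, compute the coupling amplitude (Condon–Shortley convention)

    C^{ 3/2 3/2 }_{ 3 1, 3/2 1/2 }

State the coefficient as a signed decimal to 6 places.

√[4·3!3!0!/7! · 4!2!2!1!3!0!] = √(576/35)
  +(−1)^2/∏(2,1,0,0,3,0)! = 1/12  (running 1/12)
⟨..|..⟩ = √(576/35)·(1/12) = +0.338062

+0.338062  (= +√(4/35))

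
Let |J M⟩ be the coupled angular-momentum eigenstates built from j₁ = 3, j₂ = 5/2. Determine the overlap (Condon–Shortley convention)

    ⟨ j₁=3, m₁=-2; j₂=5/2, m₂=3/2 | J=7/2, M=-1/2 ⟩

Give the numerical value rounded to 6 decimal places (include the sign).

+0.563436  (= +√(20/63))

√[8·2!4!3!/10! · 1!5!4!1!3!4!] = √(9216/35)
  +(−1)^1/∏(1,1,4,3,0,0)! = -1/144  (running -1/144)
  +(−1)^2/∏(2,0,3,2,1,1)! = 1/24  (running 5/144)
⟨..|..⟩ = √(9216/35)·(5/144) = +0.563436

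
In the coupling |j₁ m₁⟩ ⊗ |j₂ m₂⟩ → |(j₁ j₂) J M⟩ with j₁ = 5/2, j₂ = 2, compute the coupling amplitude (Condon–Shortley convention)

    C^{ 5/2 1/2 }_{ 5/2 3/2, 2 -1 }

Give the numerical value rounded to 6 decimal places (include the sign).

+√(6/35) ≈ +0.414039

√[6·2!3!2!/8! · 4!1!1!3!3!2!] = √(216/35)
  +(−1)^0/∏(0,2,1,1,2,1)! = 1/4  (running 1/4)
  +(−1)^1/∏(1,1,0,0,3,2)! = -1/12  (running 1/6)
⟨..|..⟩ = √(216/35)·(1/6) = +0.414039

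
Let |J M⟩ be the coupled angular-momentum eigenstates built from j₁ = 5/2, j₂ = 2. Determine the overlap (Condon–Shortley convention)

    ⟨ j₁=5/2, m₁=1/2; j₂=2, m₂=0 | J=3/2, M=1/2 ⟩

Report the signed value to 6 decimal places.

j₁+j₂−J=3  J+j₁−j₂=2  J−j₁+j₂=1  j₁+j₂+J+1=7
(j₁±m₁, j₂±m₂, J±M) = (3,2,2,2,2,1)
P² = 32/35
sum k=1..2:
  [1] −1/2 = -1/2
  [2] +1/4 = 1/4
S = -1/4
C² = P²·S² = 2/35 ; C = -0.239046

-0.239046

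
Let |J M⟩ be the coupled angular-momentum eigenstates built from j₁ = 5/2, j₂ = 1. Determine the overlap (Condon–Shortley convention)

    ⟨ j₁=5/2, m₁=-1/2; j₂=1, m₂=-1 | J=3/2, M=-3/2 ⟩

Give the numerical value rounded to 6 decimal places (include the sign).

+0.258199  (= +√(1/15))

triangle: 2!*3!*0!/6! = 12/720
(j±m)!: 2!*3!*0!*2!*0!*3! = 144
prefactor² = (2J+1)*Δ*N² = 48/5
  k=0: +1/(0!*2!*3!*0!*0!*0!) = 1/12
Σ = 1/12  ⇒  CG² = 48/5*1/12² = 1/15
CG = +√(1/15) = +0.258199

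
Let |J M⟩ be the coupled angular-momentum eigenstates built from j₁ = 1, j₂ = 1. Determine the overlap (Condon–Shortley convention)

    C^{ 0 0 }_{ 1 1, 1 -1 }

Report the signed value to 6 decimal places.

j₁+j₂−J=2  J+j₁−j₂=0  J−j₁+j₂=0  j₁+j₂+J+1=3
(j₁±m₁, j₂±m₂, J±M) = (2,0,0,2,0,0)
P² = 4/3
sum k=0..0:
  [0] +1/2 = 1/2
S = 1/2
C² = P²·S² = 1/3 ; C = +0.577350

+√(1/3) = +0.577350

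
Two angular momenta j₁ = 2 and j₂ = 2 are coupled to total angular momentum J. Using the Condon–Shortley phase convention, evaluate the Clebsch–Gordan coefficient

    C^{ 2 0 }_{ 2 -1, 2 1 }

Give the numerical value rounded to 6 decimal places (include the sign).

j₁+j₂−J=2  J+j₁−j₂=2  J−j₁+j₂=2  j₁+j₂+J+1=7
(j₁±m₁, j₂±m₂, J±M) = (1,3,3,1,2,2)
P² = 8/7
sum k=1..2:
  [1] −1/4 = -1/4
  [2] +1/2 = 1/2
S = 1/4
C² = P²·S² = 1/14 ; C = +0.267261

+0.267261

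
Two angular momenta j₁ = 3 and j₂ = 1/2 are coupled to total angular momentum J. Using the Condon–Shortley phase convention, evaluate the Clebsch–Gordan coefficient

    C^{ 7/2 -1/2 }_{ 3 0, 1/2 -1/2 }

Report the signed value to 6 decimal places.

triangle: 0!×6!×1!/8! = 720/40320
(j±m)!: 3!×3!×0!×1!×3!×4! = 5184
prefactor² = (2J+1)×Δ×N² = 5184/7
  k=0: +1/(0!×0!×3!×0!×3!×1!) = 1/36
Σ = 1/36  ⇒  CG² = 5184/7×1/36² = 4/7
CG = +√(4/7) = +0.755929

+√(4/7) ≈ +0.755929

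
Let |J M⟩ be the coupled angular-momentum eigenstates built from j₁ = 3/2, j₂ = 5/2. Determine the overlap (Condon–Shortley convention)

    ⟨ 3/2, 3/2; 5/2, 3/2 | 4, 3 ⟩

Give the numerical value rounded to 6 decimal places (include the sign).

√[9·0!3!5!/9! · 3!0!4!1!7!1!] = √(12960)
  +(−1)^0/∏(0,0,0,4,3,1)! = 1/144  (running 1/144)
⟨..|..⟩ = √(12960)·(1/144) = +0.790569

+√(5/8) = +0.790569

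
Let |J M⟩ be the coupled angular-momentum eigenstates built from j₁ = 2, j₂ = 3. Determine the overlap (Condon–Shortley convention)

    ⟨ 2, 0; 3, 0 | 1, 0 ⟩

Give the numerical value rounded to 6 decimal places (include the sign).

j₁+j₂−J=4  J+j₁−j₂=0  J−j₁+j₂=2  j₁+j₂+J+1=7
(j₁±m₁, j₂±m₂, J±M) = (2,2,3,3,1,1)
P² = 144/35
sum k=2..2:
  [2] +1/4 = 1/4
S = 1/4
C² = P²·S² = 9/35 ; C = +0.507093

+√(9/35) ≈ +0.507093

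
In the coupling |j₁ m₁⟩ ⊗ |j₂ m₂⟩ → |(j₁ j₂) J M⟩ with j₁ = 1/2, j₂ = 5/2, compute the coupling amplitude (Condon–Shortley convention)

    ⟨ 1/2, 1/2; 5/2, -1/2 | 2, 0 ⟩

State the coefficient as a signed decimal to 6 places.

+√(1/2) = +0.707107

√[5·1!0!4!/6! · 1!0!2!3!2!2!] = √(8)
  +(−1)^0/∏(0,1,0,2,0,2)! = 1/4  (running 1/4)
⟨..|..⟩ = √(8)·(1/4) = +0.707107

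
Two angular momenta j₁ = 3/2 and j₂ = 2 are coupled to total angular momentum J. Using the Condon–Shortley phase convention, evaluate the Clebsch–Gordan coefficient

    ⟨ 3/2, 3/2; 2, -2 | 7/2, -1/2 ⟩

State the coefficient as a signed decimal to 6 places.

+√(1/35) ≈ +0.169031

√[8·0!3!4!/8! · 3!0!0!4!3!4!] = √(20736/35)
  +(−1)^0/∏(0,0,0,0,3,4)! = 1/144  (running 1/144)
⟨..|..⟩ = √(20736/35)·(1/144) = +0.169031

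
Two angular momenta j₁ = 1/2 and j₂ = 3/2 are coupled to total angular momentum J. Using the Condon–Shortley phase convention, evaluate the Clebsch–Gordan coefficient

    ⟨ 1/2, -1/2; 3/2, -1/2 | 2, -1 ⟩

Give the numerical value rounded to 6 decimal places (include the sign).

+√(3/4) = +0.866025

triangle: 0!*1!*3!/5! = 6/120
(j±m)!: 0!*1!*1!*2!*1!*3! = 12
prefactor² = (2J+1)*Δ*N² = 3
  k=0: +1/(0!*0!*1!*1!*0!*2!) = 1/2
Σ = 1/2  ⇒  CG² = 3*1/2² = 3/4
CG = +√(3/4) = +0.866025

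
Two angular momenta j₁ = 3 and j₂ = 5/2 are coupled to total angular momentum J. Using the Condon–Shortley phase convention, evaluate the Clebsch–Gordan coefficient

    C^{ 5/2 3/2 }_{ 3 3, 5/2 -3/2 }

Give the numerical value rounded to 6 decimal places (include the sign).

j₁+j₂−J=3  J+j₁−j₂=3  J−j₁+j₂=2  j₁+j₂+J+1=9
(j₁±m₁, j₂±m₂, J±M) = (6,0,1,4,4,1)
P² = 3456/7
sum k=0..0:
  [0] +1/36 = 1/36
S = 1/36
C² = P²·S² = 8/21 ; C = +0.617213

+√(8/21) ≈ +0.617213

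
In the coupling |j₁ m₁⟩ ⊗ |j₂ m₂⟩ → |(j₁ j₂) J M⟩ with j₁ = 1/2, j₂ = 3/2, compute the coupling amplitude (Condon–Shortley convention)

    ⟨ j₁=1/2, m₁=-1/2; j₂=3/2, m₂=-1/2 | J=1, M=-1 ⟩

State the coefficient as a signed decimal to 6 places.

√[3·1!0!2!/4! · 0!1!1!2!0!2!] = √(1)
  +(−1)^1/∏(1,0,0,0,0,2)! = -1/2  (running -1/2)
⟨..|..⟩ = √(1)·(-1/2) = -0.500000

-0.500000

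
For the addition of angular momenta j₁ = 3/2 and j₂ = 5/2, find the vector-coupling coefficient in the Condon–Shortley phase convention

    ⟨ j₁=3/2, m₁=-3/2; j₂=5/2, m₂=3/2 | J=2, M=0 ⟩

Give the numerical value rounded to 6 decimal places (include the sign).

+0.654654

√[5·2!1!3!/7! · 0!3!4!1!2!2!] = √(48/7)
  +(−1)^2/∏(2,0,1,2,0,1)! = 1/4  (running 1/4)
⟨..|..⟩ = √(48/7)·(1/4) = +0.654654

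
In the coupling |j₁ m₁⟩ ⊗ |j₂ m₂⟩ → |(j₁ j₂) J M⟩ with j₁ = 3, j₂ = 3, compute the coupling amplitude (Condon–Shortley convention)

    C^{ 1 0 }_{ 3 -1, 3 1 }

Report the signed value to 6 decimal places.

−√(1/28) = -0.188982

√[3·5!1!1!/8! · 2!4!4!2!1!1!] = √(144/7)
  +(−1)^3/∏(3,2,1,1,0,0)! = -1/12  (running -1/12)
  +(−1)^4/∏(4,1,0,0,1,1)! = 1/24  (running -1/24)
⟨..|..⟩ = √(144/7)·(-1/24) = -0.188982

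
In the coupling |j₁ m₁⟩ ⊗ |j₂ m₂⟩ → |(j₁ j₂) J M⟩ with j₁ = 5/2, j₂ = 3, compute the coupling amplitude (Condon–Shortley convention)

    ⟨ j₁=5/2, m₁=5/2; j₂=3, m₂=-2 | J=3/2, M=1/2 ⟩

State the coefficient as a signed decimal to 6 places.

triangle: 4!×1!×2!/8! = 48/40320
(j±m)!: 5!×0!×1!×5!×2!×1! = 28800
prefactor² = (2J+1)×Δ×N² = 960/7
  k=0: +1/(0!×4!×0!×1!×1!×1!) = 1/24
Σ = 1/24  ⇒  CG² = 960/7×1/24² = 5/21
CG = +√(5/21) = +0.487950

+√(5/21) ≈ +0.487950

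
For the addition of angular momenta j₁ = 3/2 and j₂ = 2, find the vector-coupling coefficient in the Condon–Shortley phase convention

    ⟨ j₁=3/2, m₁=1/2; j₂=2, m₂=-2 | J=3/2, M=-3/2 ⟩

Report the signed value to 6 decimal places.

+0.632456  (= +√(2/5))

triangle: 2!·1!·2!/6! = 4/720
(j±m)!: 2!·1!·0!·4!·0!·3! = 288
prefactor² = (2J+1)·Δ·N² = 32/5
  k=0: +1/(0!·2!·1!·0!·0!·2!) = 1/4
Σ = 1/4  ⇒  CG² = 32/5·1/4² = 2/5
CG = +√(2/5) = +0.632456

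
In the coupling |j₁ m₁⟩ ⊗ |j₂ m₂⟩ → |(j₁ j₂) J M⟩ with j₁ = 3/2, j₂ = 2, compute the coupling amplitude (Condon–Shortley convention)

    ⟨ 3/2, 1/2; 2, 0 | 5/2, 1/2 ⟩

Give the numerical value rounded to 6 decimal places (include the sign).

+√(3/35) ≈ +0.292770

√[6·1!2!3!/7! · 2!1!2!2!3!2!] = √(48/35)
  +(−1)^0/∏(0,1,1,2,1,1)! = 1/2  (running 1/2)
  +(−1)^1/∏(1,0,0,1,2,2)! = -1/4  (running 1/4)
⟨..|..⟩ = √(48/35)·(1/4) = +0.292770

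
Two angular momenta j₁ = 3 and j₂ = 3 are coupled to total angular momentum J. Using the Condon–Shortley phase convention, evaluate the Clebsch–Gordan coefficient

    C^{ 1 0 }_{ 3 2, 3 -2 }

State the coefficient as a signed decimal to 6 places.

−√(1/7) = -0.377964

j₁+j₂−J=5  J+j₁−j₂=1  J−j₁+j₂=1  j₁+j₂+J+1=8
(j₁±m₁, j₂±m₂, J±M) = (5,1,1,5,1,1)
P² = 900/7
sum k=0..1:
  [0] +1/120 = 1/120
  [1] −1/24 = -1/24
S = -1/30
C² = P²·S² = 1/7 ; C = -0.377964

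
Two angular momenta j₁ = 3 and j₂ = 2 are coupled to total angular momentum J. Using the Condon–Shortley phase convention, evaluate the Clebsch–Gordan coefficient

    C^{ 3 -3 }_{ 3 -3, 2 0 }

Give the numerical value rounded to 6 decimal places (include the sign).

+0.645497

triangle: 2!*4!*2!/9! = 96/362880
(j±m)!: 0!*6!*2!*2!*0!*6! = 2073600
prefactor² = (2J+1)*Δ*N² = 3840
  k=2: +1/(2!*0!*4!*0!*0!*2!) = 1/96
Σ = 1/96  ⇒  CG² = 3840*1/96² = 5/12
CG = +√(5/12) = +0.645497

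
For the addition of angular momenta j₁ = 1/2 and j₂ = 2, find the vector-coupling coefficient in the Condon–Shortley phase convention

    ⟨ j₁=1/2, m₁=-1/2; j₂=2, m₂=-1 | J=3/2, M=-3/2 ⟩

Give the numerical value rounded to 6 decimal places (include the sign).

-0.447214

√[4·1!0!3!/5! · 0!1!1!3!0!3!] = √(36/5)
  +(−1)^1/∏(1,0,0,0,0,3)! = -1/6  (running -1/6)
⟨..|..⟩ = √(36/5)·(-1/6) = -0.447214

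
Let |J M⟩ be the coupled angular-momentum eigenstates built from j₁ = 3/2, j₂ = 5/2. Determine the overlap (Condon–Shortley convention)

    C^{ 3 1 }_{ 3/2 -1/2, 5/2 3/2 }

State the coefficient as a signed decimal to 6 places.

triangle: 1!·2!·4!/8! = 48/40320
(j±m)!: 1!·2!·4!·1!·4!·2! = 2304
prefactor² = (2J+1)·Δ·N² = 96/5
  k=0: +1/(0!·1!·2!·4!·0!·0!) = 1/48
  k=1: −1/(1!·0!·1!·3!·1!·1!) = -1/6
Σ = -7/48  ⇒  CG² = 96/5·(-7/48)² = 49/120
CG = −√(49/120) = -0.639010

-0.639010  (= −√(49/120))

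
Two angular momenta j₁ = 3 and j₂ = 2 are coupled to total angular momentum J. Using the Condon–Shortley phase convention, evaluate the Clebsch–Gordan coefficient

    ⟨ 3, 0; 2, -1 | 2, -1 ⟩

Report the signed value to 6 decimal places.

triangle: 3!×3!×1!/8! = 36/40320
(j±m)!: 3!×3!×1!×3!×1!×3! = 1296
prefactor² = (2J+1)×Δ×N² = 81/14
  k=0: +1/(0!×3!×3!×1!×0!×0!) = 1/36
  k=1: −1/(1!×2!×2!×0!×1!×1!) = -1/4
Σ = -2/9  ⇒  CG² = 81/14×(-2/9)² = 2/7
CG = −√(2/7) = -0.534522

−√(2/7) ≈ -0.534522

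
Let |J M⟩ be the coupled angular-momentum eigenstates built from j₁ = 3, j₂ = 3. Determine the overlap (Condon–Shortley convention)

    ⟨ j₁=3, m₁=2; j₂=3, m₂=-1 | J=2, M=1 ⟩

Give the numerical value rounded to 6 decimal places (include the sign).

-0.422577

triangle: 4!·2!·2!/9! = 96/362880
(j±m)!: 5!·1!·2!·4!·3!·1! = 34560
prefactor² = (2J+1)·Δ·N² = 320/7
  k=0: +1/(0!·4!·1!·2!·1!·0!) = 1/48
  k=1: −1/(1!·3!·0!·1!·2!·1!) = -1/12
Σ = -1/16  ⇒  CG² = 320/7·(-1/16)² = 5/28
CG = −√(5/28) = -0.422577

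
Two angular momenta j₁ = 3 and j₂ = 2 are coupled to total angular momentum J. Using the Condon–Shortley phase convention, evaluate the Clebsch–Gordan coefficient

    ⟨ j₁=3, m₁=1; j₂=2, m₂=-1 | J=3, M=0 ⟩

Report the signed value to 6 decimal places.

√[7·2!4!2!/9! · 4!2!1!3!3!3!] = √(96/5)
  +(−1)^0/∏(0,2,2,1,2,1)! = 1/8  (running 1/8)
  +(−1)^1/∏(1,1,1,0,3,2)! = -1/12  (running 1/24)
⟨..|..⟩ = √(96/5)·(1/24) = +0.182574

+0.182574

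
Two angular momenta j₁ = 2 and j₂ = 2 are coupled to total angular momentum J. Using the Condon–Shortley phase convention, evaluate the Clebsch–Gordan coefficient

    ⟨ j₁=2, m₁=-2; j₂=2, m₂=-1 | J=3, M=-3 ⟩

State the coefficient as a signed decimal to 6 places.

−√(1/2) = -0.707107

triangle: 1!*3!*3!/8! = 36/40320
(j±m)!: 0!*4!*1!*3!*0!*6! = 103680
prefactor² = (2J+1)*Δ*N² = 648
  k=1: −1/(1!*0!*3!*0!*0!*3!) = -1/36
Σ = -1/36  ⇒  CG² = 648*(-1/36)² = 1/2
CG = −√(1/2) = -0.707107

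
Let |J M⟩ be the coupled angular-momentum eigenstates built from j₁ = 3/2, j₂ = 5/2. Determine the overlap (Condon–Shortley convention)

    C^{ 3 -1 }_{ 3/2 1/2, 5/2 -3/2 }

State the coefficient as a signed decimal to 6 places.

√[7·1!2!4!/8! · 2!1!1!4!2!4!] = √(96/5)
  +(−1)^0/∏(0,1,1,1,1,3)! = 1/6  (running 1/6)
  +(−1)^1/∏(1,0,0,0,2,4)! = -1/48  (running 7/48)
⟨..|..⟩ = √(96/5)·(7/48) = +0.639010

+0.639010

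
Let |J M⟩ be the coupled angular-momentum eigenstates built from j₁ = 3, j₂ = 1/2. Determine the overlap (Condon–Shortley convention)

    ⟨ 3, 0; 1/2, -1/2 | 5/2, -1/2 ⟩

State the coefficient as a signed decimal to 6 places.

j₁+j₂−J=1  J+j₁−j₂=5  J−j₁+j₂=0  j₁+j₂+J+1=7
(j₁±m₁, j₂±m₂, J±M) = (3,3,0,1,2,3)
P² = 432/7
sum k=0..0:
  [0] +1/12 = 1/12
S = 1/12
C² = P²·S² = 3/7 ; C = +0.654654

+0.654654  (= +√(3/7))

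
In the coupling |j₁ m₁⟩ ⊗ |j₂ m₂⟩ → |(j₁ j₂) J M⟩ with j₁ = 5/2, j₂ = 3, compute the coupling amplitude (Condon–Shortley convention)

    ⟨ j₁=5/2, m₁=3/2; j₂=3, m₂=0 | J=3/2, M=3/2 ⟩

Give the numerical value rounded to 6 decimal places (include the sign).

j₁+j₂−J=4  J+j₁−j₂=1  J−j₁+j₂=2  j₁+j₂+J+1=8
(j₁±m₁, j₂±m₂, J±M) = (4,1,3,3,3,0)
P² = 864/35
sum k=1..1:
  [1] −1/12 = -1/12
S = -1/12
C² = P²·S² = 6/35 ; C = -0.414039

−√(6/35) ≈ -0.414039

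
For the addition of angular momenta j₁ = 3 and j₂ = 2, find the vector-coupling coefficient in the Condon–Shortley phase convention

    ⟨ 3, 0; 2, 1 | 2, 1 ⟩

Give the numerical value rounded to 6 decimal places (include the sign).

j₁+j₂−J=3  J+j₁−j₂=3  J−j₁+j₂=1  j₁+j₂+J+1=8
(j₁±m₁, j₂±m₂, J±M) = (3,3,3,1,3,1)
P² = 81/14
sum k=2..3:
  [2] +1/4 = 1/4
  [3] −1/36 = -1/36
S = 2/9
C² = P²·S² = 2/7 ; C = +0.534522

+0.534522  (= +√(2/7))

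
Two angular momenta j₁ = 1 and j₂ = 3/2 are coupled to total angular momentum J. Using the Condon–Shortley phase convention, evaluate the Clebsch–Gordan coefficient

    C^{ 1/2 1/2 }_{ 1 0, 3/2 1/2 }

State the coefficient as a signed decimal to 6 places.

-0.577350

triangle: 2!*0!*1!/4! = 2/24
(j±m)!: 1!*1!*2!*1!*1!*0! = 2
prefactor² = (2J+1)*Δ*N² = 1/3
  k=1: −1/(1!*1!*0!*1!*0!*0!) = -1
Σ = -1  ⇒  CG² = 1/3*(-1)² = 1/3
CG = −√(1/3) = -0.577350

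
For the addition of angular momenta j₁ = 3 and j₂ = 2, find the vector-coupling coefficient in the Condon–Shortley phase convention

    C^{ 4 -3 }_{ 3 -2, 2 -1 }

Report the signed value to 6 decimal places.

j₁+j₂−J=1  J+j₁−j₂=5  J−j₁+j₂=3  j₁+j₂+J+1=10
(j₁±m₁, j₂±m₂, J±M) = (1,5,1,3,1,7)
P² = 6480
sum k=0..1:
  [0] +1/240 = 1/240
  [1] −1/144 = -1/144
S = -1/360
C² = P²·S² = 1/20 ; C = -0.223607

-0.223607  (= −√(1/20))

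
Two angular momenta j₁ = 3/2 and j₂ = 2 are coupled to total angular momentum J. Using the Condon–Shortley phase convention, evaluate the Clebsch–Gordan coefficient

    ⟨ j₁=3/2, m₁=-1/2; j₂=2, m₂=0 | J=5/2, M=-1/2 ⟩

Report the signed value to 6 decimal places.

triangle: 1!·2!·3!/7! = 12/5040
(j±m)!: 1!·2!·2!·2!·2!·3! = 96
prefactor² = (2J+1)·Δ·N² = 48/35
  k=0: +1/(0!·1!·2!·2!·0!·1!) = 1/4
  k=1: −1/(1!·0!·1!·1!·1!·2!) = -1/2
Σ = -1/4  ⇒  CG² = 48/35·(-1/4)² = 3/35
CG = −√(3/35) = -0.292770

-0.292770  (= −√(3/35))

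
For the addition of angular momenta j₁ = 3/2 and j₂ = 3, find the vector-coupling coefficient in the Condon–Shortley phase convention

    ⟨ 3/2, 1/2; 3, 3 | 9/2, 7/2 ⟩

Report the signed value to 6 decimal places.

+√(1/3) ≈ +0.577350

j₁+j₂−J=0  J+j₁−j₂=3  J−j₁+j₂=6  j₁+j₂+J+1=10
(j₁±m₁, j₂±m₂, J±M) = (2,1,6,0,8,1)
P² = 691200
sum k=0..0:
  [0] +1/1440 = 1/1440
S = 1/1440
C² = P²·S² = 1/3 ; C = +0.577350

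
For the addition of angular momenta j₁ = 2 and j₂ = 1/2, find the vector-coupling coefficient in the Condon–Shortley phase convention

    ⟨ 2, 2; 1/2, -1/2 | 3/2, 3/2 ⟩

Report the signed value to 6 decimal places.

+0.894427  (= +√(4/5))

triangle: 1!*3!*0!/5! = 6/120
(j±m)!: 4!*0!*0!*1!*3!*0! = 144
prefactor² = (2J+1)*Δ*N² = 144/5
  k=0: +1/(0!*1!*0!*0!*3!*0!) = 1/6
Σ = 1/6  ⇒  CG² = 144/5*1/6² = 4/5
CG = +√(4/5) = +0.894427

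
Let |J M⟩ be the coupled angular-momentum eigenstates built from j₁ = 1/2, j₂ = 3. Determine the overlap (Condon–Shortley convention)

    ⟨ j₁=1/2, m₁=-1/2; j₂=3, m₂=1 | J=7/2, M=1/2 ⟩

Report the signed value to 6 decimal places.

j₁+j₂−J=0  J+j₁−j₂=1  J−j₁+j₂=6  j₁+j₂+J+1=8
(j₁±m₁, j₂±m₂, J±M) = (0,1,4,2,4,3)
P² = 6912/7
sum k=0..0:
  [0] +1/48 = 1/48
S = 1/48
C² = P²·S² = 3/7 ; C = +0.654654

+√(3/7) ≈ +0.654654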